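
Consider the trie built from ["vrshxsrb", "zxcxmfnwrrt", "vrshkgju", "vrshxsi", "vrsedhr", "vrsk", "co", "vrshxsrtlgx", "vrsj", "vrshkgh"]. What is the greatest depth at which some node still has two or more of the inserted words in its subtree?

7

Look for the deepest trie node that still has at least two words in its subtree.
"vrshxsrb" and "vrshxsrtlgx" agree on "vrshxsr" (7 characters) before diverging; nothing deeper is shared.
Longest shared-prefix length: 7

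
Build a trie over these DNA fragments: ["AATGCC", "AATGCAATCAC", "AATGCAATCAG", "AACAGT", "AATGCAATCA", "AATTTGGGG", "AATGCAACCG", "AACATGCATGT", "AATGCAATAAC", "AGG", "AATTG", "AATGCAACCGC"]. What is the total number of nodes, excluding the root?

Count nodes per top-level branch (shared prefixes stored once):
  'A'-branch (AACAGT, AACATGCATGT, AATGCAACCG, AATGCAACCGC, AATGCAATAAC, AATGCAATCA, AATGCAATCAC, AATGCAATCAG, AATGCC, AATTG, AATTTGGGG, AGG): 40 nodes
Sum: 40

40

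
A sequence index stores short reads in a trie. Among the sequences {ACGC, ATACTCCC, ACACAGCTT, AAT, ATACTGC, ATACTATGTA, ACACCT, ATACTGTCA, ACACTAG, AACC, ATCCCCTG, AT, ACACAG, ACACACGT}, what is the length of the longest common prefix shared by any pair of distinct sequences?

6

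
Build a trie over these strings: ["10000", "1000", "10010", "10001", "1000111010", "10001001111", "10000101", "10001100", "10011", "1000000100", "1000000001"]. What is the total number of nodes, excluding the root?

33

For each word, the new-node count is its length minus the longest prefix already in the trie:
  "10000" → 5 new (1, 0, 0, 0, 0)
  "1000" → prefix "1000" already present; 0 new (none)
  "10010" → prefix "100" already present; 2 new (1, 0)
  "10001" → prefix "1000" already present; 1 new (1)
  "1000111010" → prefix "10001" already present; 5 new (1, 1, 0, 1, 0)
  "10001001111" → prefix "10001" already present; 6 new (0, 0, 1, 1, 1, 1)
  "10000101" → prefix "10000" already present; 3 new (1, 0, 1)
  "10001100" → prefix "100011" already present; 2 new (0, 0)
  "10011" → prefix "1001" already present; 1 new (1)
  "1000000100" → prefix "10000" already present; 5 new (0, 0, 1, 0, 0)
  "1000000001" → prefix "1000000" already present; 3 new (0, 0, 1)
Total nodes = 5 + 0 + 2 + 1 + 5 + 6 + 3 + 2 + 1 + 5 + 3 = 33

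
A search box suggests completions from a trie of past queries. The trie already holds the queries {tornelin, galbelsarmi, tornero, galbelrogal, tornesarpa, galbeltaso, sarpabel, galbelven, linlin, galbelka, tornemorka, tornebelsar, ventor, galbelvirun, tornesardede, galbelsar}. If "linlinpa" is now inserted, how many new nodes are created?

2

The longest prefix of "linlinpa" already in the trie is "linlin" (length 6).
So 8 − 6 = 2 new nodes.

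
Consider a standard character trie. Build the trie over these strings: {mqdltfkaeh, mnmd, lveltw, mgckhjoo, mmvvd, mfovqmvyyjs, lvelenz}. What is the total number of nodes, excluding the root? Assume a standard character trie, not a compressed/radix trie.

For each word, the new-node count is its length minus the longest prefix already in the trie:
  "mqdltfkaeh" → 10 new (m, q, d, l, t, f, k, a, e, h)
  "mnmd" → prefix "m" already present; 3 new (n, m, d)
  "lveltw" → 6 new (l, v, e, l, t, w)
  "mgckhjoo" → prefix "m" already present; 7 new (g, c, k, h, j, o, o)
  "mmvvd" → prefix "m" already present; 4 new (m, v, v, d)
  "mfovqmvyyjs" → prefix "m" already present; 10 new (f, o, v, q, m, v, y, y, j, s)
  "lvelenz" → prefix "lvel" already present; 3 new (e, n, z)
Total nodes = 10 + 3 + 6 + 7 + 4 + 10 + 3 = 43

43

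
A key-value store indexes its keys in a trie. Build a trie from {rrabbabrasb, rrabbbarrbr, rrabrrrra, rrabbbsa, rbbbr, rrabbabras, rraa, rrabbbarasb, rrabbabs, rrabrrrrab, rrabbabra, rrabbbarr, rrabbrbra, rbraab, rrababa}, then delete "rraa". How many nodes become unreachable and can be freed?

1

After clearing the end-marker at "rraa", prune upward until reaching a node still needed by another word.
The suffix "a" (1 node) is used only by "rraa"; the node for "rra" still has the child "b", so pruning stops there.
Nodes removed: 1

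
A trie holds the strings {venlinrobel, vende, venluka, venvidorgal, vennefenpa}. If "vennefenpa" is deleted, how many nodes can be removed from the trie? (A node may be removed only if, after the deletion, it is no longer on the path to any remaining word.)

After clearing the end-marker at "vennefenpa", prune upward until reaching a node still needed by another word.
The suffix "nefenpa" (7 nodes) is used only by "vennefenpa"; the node for "ven" still has the child "l", so pruning stops there.
Nodes removed: 7

7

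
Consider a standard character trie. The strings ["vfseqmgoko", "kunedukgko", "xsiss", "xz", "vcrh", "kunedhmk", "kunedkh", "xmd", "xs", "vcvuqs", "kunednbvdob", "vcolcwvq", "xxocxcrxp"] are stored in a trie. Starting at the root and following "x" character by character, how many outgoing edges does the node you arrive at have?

Follow the path "x" to its node, then look at its outgoing edges.
Distinct next characters after "x": m, s, x, z.
That node has 4 child edges.

4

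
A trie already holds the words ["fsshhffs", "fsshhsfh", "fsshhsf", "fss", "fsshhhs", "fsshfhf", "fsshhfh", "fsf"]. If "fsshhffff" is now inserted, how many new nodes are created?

2

"fsshhff" is already a path in the trie; the remaining "ff" must be added.
New nodes needed: |"fsshhffff"| − 7 = 9 − 7 = 2.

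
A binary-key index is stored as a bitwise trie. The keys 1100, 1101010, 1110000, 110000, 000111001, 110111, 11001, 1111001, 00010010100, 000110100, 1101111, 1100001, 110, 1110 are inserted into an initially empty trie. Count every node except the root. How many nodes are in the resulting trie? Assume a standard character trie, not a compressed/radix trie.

Count nodes per top-level branch (shared prefixes stored once):
  '0'-branch (00010010100, 000110100, 000111001): 20 nodes
  '1'-branch (110, 1100, 110000, 1100001, 11001, 1101010, 110111, 1101111, 1110, 1110000, 1111001): 24 nodes
Sum: 44

44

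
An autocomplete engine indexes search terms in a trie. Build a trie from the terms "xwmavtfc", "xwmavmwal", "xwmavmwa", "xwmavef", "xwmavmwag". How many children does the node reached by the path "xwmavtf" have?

Walk "xwmavtf" from the root, arriving at one node.
Characters that immediately follow "xwmavtf" among the stored strings: {c}.
That node has 1 child edge.

1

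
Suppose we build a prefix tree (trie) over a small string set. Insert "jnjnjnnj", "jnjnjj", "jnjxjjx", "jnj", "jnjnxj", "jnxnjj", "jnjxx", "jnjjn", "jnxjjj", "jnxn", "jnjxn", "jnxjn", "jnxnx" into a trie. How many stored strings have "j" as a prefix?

Traverse to the node for "j", then collect every word in that subtree.
Matches: "jnj", "jnjjn", "jnjnjj", "jnjnjnnj", "jnjnxj", "jnjxjjx", "jnjxn", "jnjxx", "jnxjjj", "jnxjn", "jnxn", "jnxnjj", "jnxnx"
Count: 13

13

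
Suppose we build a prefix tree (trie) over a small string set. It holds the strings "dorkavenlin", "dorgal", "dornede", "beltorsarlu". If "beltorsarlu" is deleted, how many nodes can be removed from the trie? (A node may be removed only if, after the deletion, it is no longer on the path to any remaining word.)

Walk "beltorsarlu" from the leaf back toward the root, removing each node that no remaining word uses.
No other word shares any prefix with "beltorsarlu", so all 11 of its nodes go.
Nodes removed: 11

11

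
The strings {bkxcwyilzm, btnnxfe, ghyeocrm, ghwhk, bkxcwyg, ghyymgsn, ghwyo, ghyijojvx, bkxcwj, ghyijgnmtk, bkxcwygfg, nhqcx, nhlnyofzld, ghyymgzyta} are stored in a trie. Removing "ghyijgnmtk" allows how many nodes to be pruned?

5

Walk "ghyijgnmtk" from the leaf back toward the root, removing each node that no remaining word uses.
The suffix "gnmtk" (5 nodes) is used only by "ghyijgnmtk"; the node for "ghyij" still has the child "o", so pruning stops there.
Nodes removed: 5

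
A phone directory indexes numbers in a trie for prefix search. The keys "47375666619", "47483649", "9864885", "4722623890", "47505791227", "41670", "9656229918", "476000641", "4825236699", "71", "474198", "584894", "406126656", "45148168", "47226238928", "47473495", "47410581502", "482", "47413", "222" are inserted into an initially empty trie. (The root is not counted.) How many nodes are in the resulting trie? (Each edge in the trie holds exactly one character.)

Count nodes per top-level branch (shared prefixes stored once):
  '2'-branch (222): 3 nodes
  '4'-branch (406126656, 41670, 45148168, 4722623890, 47226238928, 47375666619, 47410581502, 47413, 474198, 47473495, 47483649, 47505791227, 476000641, 482, 4825236699): 87 nodes
  '5'-branch (584894): 6 nodes
  '7'-branch (71): 2 nodes
  '9'-branch (9656229918, 9864885): 16 nodes
Sum: 114

114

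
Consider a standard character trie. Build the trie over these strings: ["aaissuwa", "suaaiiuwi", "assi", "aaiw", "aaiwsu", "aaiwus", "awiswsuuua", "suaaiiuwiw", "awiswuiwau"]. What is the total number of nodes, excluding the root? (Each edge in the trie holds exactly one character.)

40

For each word, the new-node count is its length minus the longest prefix already in the trie:
  "aaissuwa" → 8 new (a, a, i, s, s, u, w, a)
  "suaaiiuwi" → 9 new (s, u, a, a, i, i, u, w, i)
  "assi" → prefix "a" already present; 3 new (s, s, i)
  "aaiw" → prefix "aai" already present; 1 new (w)
  "aaiwsu" → prefix "aaiw" already present; 2 new (s, u)
  "aaiwus" → prefix "aaiw" already present; 2 new (u, s)
  "awiswsuuua" → prefix "a" already present; 9 new (w, i, s, w, s, u, u, u, a)
  "suaaiiuwiw" → prefix "suaaiiuwi" already present; 1 new (w)
  "awiswuiwau" → prefix "awisw" already present; 5 new (u, i, w, a, u)
Total nodes = 8 + 9 + 3 + 1 + 2 + 2 + 9 + 1 + 5 = 40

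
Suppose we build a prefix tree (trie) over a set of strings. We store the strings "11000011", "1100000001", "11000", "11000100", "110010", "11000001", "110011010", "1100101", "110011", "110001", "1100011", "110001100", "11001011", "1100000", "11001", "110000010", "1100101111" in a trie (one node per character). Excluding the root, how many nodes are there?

30

Trace insertions, counting only characters that open a new branch:
  "11000011" → 8 new (1, 1, 0, 0, 0, 0, 1, 1)
  "1100000001" → prefix "110000" already present; 4 new (0, 0, 0, 1)
  "11000" → prefix "11000" already present; 0 new (none)
  "11000100" → prefix "11000" already present; 3 new (1, 0, 0)
  "110010" → prefix "1100" already present; 2 new (1, 0)
  "11000001" → prefix "1100000" already present; 1 new (1)
  "110011010" → prefix "11001" already present; 4 new (1, 0, 1, 0)
  "1100101" → prefix "110010" already present; 1 new (1)
  "110011" → prefix "110011" already present; 0 new (none)
  "110001" → prefix "110001" already present; 0 new (none)
  "1100011" → prefix "110001" already present; 1 new (1)
  "110001100" → prefix "1100011" already present; 2 new (0, 0)
  "11001011" → prefix "1100101" already present; 1 new (1)
  "1100000" → prefix "1100000" already present; 0 new (none)
  "11001" → prefix "11001" already present; 0 new (none)
  "110000010" → prefix "11000001" already present; 1 new (0)
  "1100101111" → prefix "11001011" already present; 2 new (1, 1)
Total nodes = 8 + 4 + 0 + 3 + 2 + 1 + 4 + 1 + 0 + 0 + 1 + 2 + 1 + 0 + 0 + 1 + 2 = 30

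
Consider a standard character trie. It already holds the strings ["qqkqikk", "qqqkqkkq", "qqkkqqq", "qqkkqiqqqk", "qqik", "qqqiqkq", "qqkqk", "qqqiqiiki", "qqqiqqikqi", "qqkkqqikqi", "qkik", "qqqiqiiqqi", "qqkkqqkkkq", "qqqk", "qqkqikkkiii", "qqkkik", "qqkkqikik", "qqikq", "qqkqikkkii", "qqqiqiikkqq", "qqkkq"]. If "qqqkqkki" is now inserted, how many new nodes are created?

1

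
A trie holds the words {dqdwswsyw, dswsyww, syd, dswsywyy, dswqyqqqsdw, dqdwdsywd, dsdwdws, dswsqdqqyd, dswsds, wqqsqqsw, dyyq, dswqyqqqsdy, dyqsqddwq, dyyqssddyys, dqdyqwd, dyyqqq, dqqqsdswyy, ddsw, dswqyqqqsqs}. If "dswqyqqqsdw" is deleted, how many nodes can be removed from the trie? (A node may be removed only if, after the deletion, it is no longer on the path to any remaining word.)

A node on "dswqyqqqsdw"'s path can go only if nothing else ends at it or branches off below it.
The suffix "w" (1 node) is used only by "dswqyqqqsdw"; the node for "dswqyqqqsd" still has the child "y", so pruning stops there.
Nodes removed: 1

1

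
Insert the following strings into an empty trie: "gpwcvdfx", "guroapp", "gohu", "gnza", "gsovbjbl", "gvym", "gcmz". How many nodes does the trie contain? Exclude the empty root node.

33

Count nodes per top-level branch (shared prefixes stored once):
  'g'-branch (gcmz, gnza, gohu, gpwcvdfx, gsovbjbl, guroapp, gvym): 33 nodes
Sum: 33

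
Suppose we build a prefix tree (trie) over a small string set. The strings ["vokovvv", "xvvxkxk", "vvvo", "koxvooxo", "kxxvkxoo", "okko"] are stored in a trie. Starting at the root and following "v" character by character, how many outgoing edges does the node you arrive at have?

2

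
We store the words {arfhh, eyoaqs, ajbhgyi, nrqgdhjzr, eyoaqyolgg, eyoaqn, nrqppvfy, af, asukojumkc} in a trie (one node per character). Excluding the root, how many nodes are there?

For each word, the new-node count is its length minus the longest prefix already in the trie:
  "arfhh" → 5 new (a, r, f, h, h)
  "eyoaqs" → 6 new (e, y, o, a, q, s)
  "ajbhgyi" → prefix "a" already present; 6 new (j, b, h, g, y, i)
  "nrqgdhjzr" → 9 new (n, r, q, g, d, h, j, z, r)
  "eyoaqyolgg" → prefix "eyoaq" already present; 5 new (y, o, l, g, g)
  "eyoaqn" → prefix "eyoaq" already present; 1 new (n)
  "nrqppvfy" → prefix "nrq" already present; 5 new (p, p, v, f, y)
  "af" → prefix "a" already present; 1 new (f)
  "asukojumkc" → prefix "a" already present; 9 new (s, u, k, o, j, u, m, k, c)
Total nodes = 5 + 6 + 6 + 9 + 5 + 1 + 5 + 1 + 9 = 47

47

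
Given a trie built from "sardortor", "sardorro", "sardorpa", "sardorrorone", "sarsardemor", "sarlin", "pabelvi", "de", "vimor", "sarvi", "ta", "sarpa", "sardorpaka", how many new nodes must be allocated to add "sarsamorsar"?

"sarsa" is already a path in the trie; the remaining "morsar" must be added.
So 11 − 5 = 6 new nodes.

6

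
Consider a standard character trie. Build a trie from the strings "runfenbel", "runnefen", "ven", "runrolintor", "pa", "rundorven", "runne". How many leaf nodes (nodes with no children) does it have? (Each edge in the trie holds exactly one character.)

6

A leaf is a node with no children — equivalently, the end of a word that is not a proper prefix of any other stored word.
Those words: "pa", "rundorven", "runfenbel", "runnefen", "runrolintor", "ven"
Leaf count: 6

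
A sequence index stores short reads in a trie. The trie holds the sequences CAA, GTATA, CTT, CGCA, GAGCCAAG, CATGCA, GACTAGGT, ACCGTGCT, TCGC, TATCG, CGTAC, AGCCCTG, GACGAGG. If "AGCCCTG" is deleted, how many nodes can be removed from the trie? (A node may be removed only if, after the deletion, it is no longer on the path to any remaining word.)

6

A node on "AGCCCTG"'s path can go only if nothing else ends at it or branches off below it.
The suffix "GCCCTG" (6 nodes) is used only by "AGCCCTG"; the node for "A" still has the child "C", so pruning stops there.
Nodes removed: 6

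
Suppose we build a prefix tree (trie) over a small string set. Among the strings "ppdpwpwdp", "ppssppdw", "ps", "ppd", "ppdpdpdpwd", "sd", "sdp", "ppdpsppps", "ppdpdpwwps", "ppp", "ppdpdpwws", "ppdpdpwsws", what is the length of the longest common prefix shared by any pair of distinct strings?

8

Equivalently: take the maximum, over all pairs, of their longest common prefix length.
e.g. "ppdpdpwwps" and "ppdpdpwws" share the prefix "ppdpdpww" of length 8; no pair shares a longer one.
Longest shared-prefix length: 8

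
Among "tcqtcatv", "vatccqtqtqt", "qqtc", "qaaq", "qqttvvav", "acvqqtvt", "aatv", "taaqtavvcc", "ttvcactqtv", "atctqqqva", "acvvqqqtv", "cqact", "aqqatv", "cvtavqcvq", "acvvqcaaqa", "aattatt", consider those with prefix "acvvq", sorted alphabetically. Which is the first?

acvvqcaaqa

Words with prefix "acvvq", in lexicographic order: "acvvqcaaqa", "acvvqqqtv"
Position 1: acvvqcaaqa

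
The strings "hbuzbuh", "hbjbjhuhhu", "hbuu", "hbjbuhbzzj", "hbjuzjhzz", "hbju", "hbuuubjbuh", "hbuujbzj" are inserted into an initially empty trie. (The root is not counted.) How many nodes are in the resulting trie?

38

For each word, the new-node count is its length minus the longest prefix already in the trie:
  "hbuzbuh" → 7 new (h, b, u, z, b, u, h)
  "hbjbjhuhhu" → prefix "hb" already present; 8 new (j, b, j, h, u, h, h, u)
  "hbuu" → prefix "hbu" already present; 1 new (u)
  "hbjbuhbzzj" → prefix "hbjb" already present; 6 new (u, h, b, z, z, j)
  "hbjuzjhzz" → prefix "hbj" already present; 6 new (u, z, j, h, z, z)
  "hbju" → prefix "hbju" already present; 0 new (none)
  "hbuuubjbuh" → prefix "hbuu" already present; 6 new (u, b, j, b, u, h)
  "hbuujbzj" → prefix "hbuu" already present; 4 new (j, b, z, j)
Total nodes = 7 + 8 + 1 + 6 + 6 + 0 + 6 + 4 = 38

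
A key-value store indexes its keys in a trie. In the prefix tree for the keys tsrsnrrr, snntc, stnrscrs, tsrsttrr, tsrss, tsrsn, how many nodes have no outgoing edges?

A leaf is a node with no children — equivalently, the end of a word that is not a proper prefix of any other stored word.
Those words: "snntc", "stnrscrs", "tsrsnrrr", "tsrss", "tsrsttrr"
Leaf count: 5

5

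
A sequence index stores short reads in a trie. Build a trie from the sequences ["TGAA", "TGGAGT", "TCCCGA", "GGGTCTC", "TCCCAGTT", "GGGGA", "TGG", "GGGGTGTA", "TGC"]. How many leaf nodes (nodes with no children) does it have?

8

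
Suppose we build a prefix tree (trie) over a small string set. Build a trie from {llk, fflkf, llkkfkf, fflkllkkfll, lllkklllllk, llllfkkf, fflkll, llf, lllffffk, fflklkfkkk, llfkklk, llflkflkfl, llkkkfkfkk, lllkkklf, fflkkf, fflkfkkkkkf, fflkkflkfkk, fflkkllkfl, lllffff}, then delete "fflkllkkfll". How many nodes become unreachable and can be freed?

5

Walk "fflkllkkfll" from the leaf back toward the root, removing each node that no remaining word uses.
The suffix "kkfll" (5 nodes) is used only by "fflkllkkfll"; "fflkll" is itself a stored word, so pruning stops there.
Nodes removed: 5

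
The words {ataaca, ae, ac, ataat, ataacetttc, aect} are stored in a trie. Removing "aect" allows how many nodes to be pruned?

2

After clearing the end-marker at "aect", prune upward until reaching a node still needed by another word.
The suffix "ct" (2 nodes) is used only by "aect"; "ae" is itself a stored word, so pruning stops there.
Nodes removed: 2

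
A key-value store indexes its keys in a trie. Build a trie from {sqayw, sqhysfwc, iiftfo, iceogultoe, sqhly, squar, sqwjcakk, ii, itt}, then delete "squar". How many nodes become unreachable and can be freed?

3

A node on "squar"'s path can go only if nothing else ends at it or branches off below it.
The suffix "uar" (3 nodes) is used only by "squar"; the node for "sq" still has the child "a", so pruning stops there.
Nodes removed: 3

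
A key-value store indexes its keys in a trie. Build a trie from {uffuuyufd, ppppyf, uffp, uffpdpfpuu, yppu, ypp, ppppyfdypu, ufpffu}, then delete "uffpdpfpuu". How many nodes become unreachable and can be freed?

6

After clearing the end-marker at "uffpdpfpuu", prune upward until reaching a node still needed by another word.
The suffix "dpfpuu" (6 nodes) is used only by "uffpdpfpuu"; "uffp" is itself a stored word, so pruning stops there.
Nodes removed: 6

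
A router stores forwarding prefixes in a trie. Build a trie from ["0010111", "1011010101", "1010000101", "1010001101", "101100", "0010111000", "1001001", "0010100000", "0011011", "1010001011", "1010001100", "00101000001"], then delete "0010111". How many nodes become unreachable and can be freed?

0

Walk "0010111" from the leaf back toward the root, removing each node that no remaining word uses.
Every node on "0010111" is still needed (e.g. by "0010111000"), so nothing is freed.
Nodes removed: 0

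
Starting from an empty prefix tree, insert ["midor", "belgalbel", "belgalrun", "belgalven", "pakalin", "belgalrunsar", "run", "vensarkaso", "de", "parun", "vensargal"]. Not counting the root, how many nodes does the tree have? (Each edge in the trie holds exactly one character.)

Insert word by word; a character creates a node only if that edge doesn't already exist:
  "midor" → 5 new (m, i, d, o, r)
  "belgalbel" → 9 new (b, e, l, g, a, l, b, e, l)
  "belgalrun" → prefix "belgal" already present; 3 new (r, u, n)
  "belgalven" → prefix "belgal" already present; 3 new (v, e, n)
  "pakalin" → 7 new (p, a, k, a, l, i, n)
  "belgalrunsar" → prefix "belgalrun" already present; 3 new (s, a, r)
  "run" → 3 new (r, u, n)
  "vensarkaso" → 10 new (v, e, n, s, a, r, k, a, s, o)
  "de" → 2 new (d, e)
  "parun" → prefix "pa" already present; 3 new (r, u, n)
  "vensargal" → prefix "vensar" already present; 3 new (g, a, l)
Total nodes = 5 + 9 + 3 + 3 + 7 + 3 + 3 + 10 + 2 + 3 + 3 = 51

51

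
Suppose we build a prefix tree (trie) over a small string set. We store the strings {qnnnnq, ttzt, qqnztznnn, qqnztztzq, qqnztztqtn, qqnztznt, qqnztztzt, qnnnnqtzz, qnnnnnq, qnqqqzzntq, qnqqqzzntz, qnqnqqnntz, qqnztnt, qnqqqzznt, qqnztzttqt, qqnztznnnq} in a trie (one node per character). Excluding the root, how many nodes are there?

53

For each word, the new-node count is its length minus the longest prefix already in the trie:
  "qnnnnq" → 6 new (q, n, n, n, n, q)
  "ttzt" → 4 new (t, t, z, t)
  "qqnztznnn" → prefix "q" already present; 8 new (q, n, z, t, z, n, n, n)
  "qqnztztzq" → prefix "qqnztz" already present; 3 new (t, z, q)
  "qqnztztqtn" → prefix "qqnztzt" already present; 3 new (q, t, n)
  "qqnztznt" → prefix "qqnztzn" already present; 1 new (t)
  "qqnztztzt" → prefix "qqnztztz" already present; 1 new (t)
  "qnnnnqtzz" → prefix "qnnnnq" already present; 3 new (t, z, z)
  "qnnnnnq" → prefix "qnnnn" already present; 2 new (n, q)
  "qnqqqzzntq" → prefix "qn" already present; 8 new (q, q, q, z, z, n, t, q)
  "qnqqqzzntz" → prefix "qnqqqzznt" already present; 1 new (z)
  "qnqnqqnntz" → prefix "qnq" already present; 7 new (n, q, q, n, n, t, z)
  "qqnztnt" → prefix "qqnzt" already present; 2 new (n, t)
  "qnqqqzznt" → prefix "qnqqqzznt" already present; 0 new (none)
  "qqnztzttqt" → prefix "qqnztzt" already present; 3 new (t, q, t)
  "qqnztznnnq" → prefix "qqnztznnn" already present; 1 new (q)
Total nodes = 6 + 4 + 8 + 3 + 3 + 1 + 1 + 3 + 2 + 8 + 1 + 7 + 2 + 0 + 3 + 1 = 53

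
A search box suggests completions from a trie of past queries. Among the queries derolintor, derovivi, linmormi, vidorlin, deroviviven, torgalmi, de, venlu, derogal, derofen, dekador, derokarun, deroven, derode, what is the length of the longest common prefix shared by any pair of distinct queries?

Look for the deepest trie node that still has at least two words in its subtree.
"derovivi" and "deroviviven" agree on "derovivi" (8 characters) before diverging; nothing deeper is shared.
Longest shared-prefix length: 8

8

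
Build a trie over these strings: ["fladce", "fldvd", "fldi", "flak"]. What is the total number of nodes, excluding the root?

Count nodes per top-level branch (shared prefixes stored once):
  'f'-branch (fladce, flak, fldi, fldvd): 11 nodes
Sum: 11

11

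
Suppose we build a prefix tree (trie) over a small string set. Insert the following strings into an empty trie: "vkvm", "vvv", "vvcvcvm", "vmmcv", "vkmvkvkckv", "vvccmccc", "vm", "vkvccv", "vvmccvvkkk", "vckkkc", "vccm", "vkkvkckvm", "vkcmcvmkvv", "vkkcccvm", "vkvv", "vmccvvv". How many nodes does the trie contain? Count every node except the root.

72

Insert word by word; a character creates a node only if that edge doesn't already exist:
  "vkvm" → 4 new (v, k, v, m)
  "vvv" → prefix "v" already present; 2 new (v, v)
  "vvcvcvm" → prefix "vv" already present; 5 new (c, v, c, v, m)
  "vmmcv" → prefix "v" already present; 4 new (m, m, c, v)
  "vkmvkvkckv" → prefix "vk" already present; 8 new (m, v, k, v, k, c, k, v)
  "vvccmccc" → prefix "vvc" already present; 5 new (c, m, c, c, c)
  "vm" → prefix "vm" already present; 0 new (none)
  "vkvccv" → prefix "vkv" already present; 3 new (c, c, v)
  "vvmccvvkkk" → prefix "vv" already present; 8 new (m, c, c, v, v, k, k, k)
  "vckkkc" → prefix "v" already present; 5 new (c, k, k, k, c)
  "vccm" → prefix "vc" already present; 2 new (c, m)
  "vkkvkckvm" → prefix "vk" already present; 7 new (k, v, k, c, k, v, m)
  "vkcmcvmkvv" → prefix "vk" already present; 8 new (c, m, c, v, m, k, v, v)
  "vkkcccvm" → prefix "vkk" already present; 5 new (c, c, c, v, m)
  "vkvv" → prefix "vkv" already present; 1 new (v)
  "vmccvvv" → prefix "vm" already present; 5 new (c, c, v, v, v)
Total nodes = 4 + 2 + 5 + 4 + 8 + 5 + 0 + 3 + 8 + 5 + 2 + 7 + 8 + 5 + 1 + 5 = 72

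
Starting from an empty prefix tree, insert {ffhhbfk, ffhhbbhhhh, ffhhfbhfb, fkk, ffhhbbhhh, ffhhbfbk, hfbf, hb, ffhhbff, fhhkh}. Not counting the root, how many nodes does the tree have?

For each word, the new-node count is its length minus the longest prefix already in the trie:
  "ffhhbfk" → 7 new (f, f, h, h, b, f, k)
  "ffhhbbhhhh" → prefix "ffhhb" already present; 5 new (b, h, h, h, h)
  "ffhhfbhfb" → prefix "ffhh" already present; 5 new (f, b, h, f, b)
  "fkk" → prefix "f" already present; 2 new (k, k)
  "ffhhbbhhh" → prefix "ffhhbbhhh" already present; 0 new (none)
  "ffhhbfbk" → prefix "ffhhbf" already present; 2 new (b, k)
  "hfbf" → 4 new (h, f, b, f)
  "hb" → prefix "h" already present; 1 new (b)
  "ffhhbff" → prefix "ffhhbf" already present; 1 new (f)
  "fhhkh" → prefix "f" already present; 4 new (h, h, k, h)
Total nodes = 7 + 5 + 5 + 2 + 0 + 2 + 4 + 1 + 1 + 4 = 31

31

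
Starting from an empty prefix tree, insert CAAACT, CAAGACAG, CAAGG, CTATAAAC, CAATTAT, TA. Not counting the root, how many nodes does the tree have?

25

Insert word by word; a character creates a node only if that edge doesn't already exist:
  "CAAACT" → 6 new (C, A, A, A, C, T)
  "CAAGACAG" → prefix "CAA" already present; 5 new (G, A, C, A, G)
  "CAAGG" → prefix "CAAG" already present; 1 new (G)
  "CTATAAAC" → prefix "C" already present; 7 new (T, A, T, A, A, A, C)
  "CAATTAT" → prefix "CAA" already present; 4 new (T, T, A, T)
  "TA" → 2 new (T, A)
Total nodes = 6 + 5 + 1 + 7 + 4 + 2 = 25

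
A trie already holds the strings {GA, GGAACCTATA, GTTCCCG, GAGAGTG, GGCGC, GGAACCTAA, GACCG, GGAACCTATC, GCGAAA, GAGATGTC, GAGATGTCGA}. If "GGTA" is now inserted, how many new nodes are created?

"GG" is already a path in the trie; the remaining "TA" must be added.
New nodes needed: |"GGTA"| − 2 = 4 − 2 = 2.

2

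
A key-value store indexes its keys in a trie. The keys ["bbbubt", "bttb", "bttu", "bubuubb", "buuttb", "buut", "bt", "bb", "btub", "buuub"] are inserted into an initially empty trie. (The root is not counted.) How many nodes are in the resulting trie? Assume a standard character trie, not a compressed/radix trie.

24

Trie structure (* marks end of a word):
(root)
└─ b
   ├─ b *
   │  └─ b
   │     └─ u
   │        └─ b
   │           └─ t *
   ├─ t *
   │  ├─ t
   │  │  ├─ b *
   │  │  └─ u *
   │  └─ u
   │     └─ b *
   └─ u
      ├─ b
      │  └─ u
      │     └─ u
      │        └─ b
      │           └─ b *
      └─ u
         ├─ t *
         │  └─ t
         │     └─ b *
         └─ u
            └─ b *
Counting every labelled node above: 24.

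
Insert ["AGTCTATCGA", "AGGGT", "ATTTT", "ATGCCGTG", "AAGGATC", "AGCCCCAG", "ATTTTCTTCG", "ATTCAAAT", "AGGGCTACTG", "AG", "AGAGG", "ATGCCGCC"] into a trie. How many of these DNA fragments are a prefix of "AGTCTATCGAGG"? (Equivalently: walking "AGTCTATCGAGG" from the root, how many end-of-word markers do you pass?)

Traverse "AGTCTATCGAGG" character by character; count nodes along the way that are marked as word ends.
Prefixes of the query that are stored words: "AG", "AGTCTATCGA"
Count: 2

2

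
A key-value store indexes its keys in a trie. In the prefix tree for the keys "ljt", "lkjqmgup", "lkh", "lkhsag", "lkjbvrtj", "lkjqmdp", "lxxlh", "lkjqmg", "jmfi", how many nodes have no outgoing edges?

7

A leaf is a node with no children — equivalently, the end of a word that is not a proper prefix of any other stored word.
Those words: "jmfi", "ljt", "lkhsag", "lkjbvrtj", "lkjqmdp", "lkjqmgup", "lxxlh"
Leaf count: 7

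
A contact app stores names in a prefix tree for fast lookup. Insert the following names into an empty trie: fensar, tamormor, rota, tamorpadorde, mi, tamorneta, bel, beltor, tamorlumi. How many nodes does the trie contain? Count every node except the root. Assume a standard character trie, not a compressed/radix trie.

41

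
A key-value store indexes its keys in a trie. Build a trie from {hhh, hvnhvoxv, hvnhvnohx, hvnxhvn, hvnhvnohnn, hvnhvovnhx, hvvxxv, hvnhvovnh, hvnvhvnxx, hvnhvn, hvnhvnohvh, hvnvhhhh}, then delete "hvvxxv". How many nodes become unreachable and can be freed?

A node on "hvvxxv"'s path can go only if nothing else ends at it or branches off below it.
The suffix "vxxv" (4 nodes) is used only by "hvvxxv"; the node for "hv" still has the child "n", so pruning stops there.
Nodes removed: 4

4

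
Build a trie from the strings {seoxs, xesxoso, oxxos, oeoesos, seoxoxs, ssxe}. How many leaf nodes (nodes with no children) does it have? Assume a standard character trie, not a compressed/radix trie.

A leaf is a node with no children — equivalently, the end of a word that is not a proper prefix of any other stored word.
Those words: "oeoesos", "oxxos", "seoxoxs", "seoxs", "ssxe", "xesxoso"
Leaf count: 6

6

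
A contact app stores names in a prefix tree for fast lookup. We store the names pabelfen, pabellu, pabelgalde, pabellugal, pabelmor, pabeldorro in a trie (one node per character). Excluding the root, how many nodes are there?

26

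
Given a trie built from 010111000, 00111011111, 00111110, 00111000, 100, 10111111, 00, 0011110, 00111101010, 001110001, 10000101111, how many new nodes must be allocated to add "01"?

Every character of "01" already lies on an existing path (it is a prefix of some stored word).
No new nodes are needed: 0.

0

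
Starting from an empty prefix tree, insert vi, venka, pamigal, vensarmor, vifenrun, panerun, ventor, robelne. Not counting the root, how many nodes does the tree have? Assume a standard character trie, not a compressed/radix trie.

40

Count nodes per top-level branch (shared prefixes stored once):
  'p'-branch (pamigal, panerun): 12 nodes
  'r'-branch (robelne): 7 nodes
  'v'-branch (venka, vensarmor, ventor, vi, vifenrun): 21 nodes
Sum: 40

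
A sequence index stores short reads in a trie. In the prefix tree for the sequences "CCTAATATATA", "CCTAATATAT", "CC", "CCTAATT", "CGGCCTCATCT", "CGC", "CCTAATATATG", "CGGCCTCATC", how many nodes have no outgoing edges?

5

Leaves are exactly the stored words that no other stored word extends.
Those words: "CCTAATATATA", "CCTAATATATG", "CCTAATT", "CGC", "CGGCCTCATCT"
Leaf count: 5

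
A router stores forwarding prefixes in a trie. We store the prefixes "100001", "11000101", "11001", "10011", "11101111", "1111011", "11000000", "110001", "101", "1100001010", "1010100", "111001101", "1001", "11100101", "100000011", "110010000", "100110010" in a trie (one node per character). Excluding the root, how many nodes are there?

Count nodes per top-level branch (shared prefixes stored once):
  '1'-branch (100000011, 100001, 1001, 10011, 100110010, 101, 1010100, 11000000, 1100001010, 110001, 11000101, 11001, 110010000, 11100101, 111001101, 11101111, 1111011): 57 nodes
Sum: 57

57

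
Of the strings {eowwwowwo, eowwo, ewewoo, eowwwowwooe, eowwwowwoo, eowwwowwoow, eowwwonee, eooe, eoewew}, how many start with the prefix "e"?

9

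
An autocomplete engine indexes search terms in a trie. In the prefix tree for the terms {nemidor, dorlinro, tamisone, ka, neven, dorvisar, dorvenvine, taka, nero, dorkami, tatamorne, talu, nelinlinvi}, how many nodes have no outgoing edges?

Leaves are exactly the stored words that no other stored word extends.
Those words: "dorkami", "dorlinro", "dorvenvine", "dorvisar", "ka", "nelinlinvi", "nemidor", "nero", "neven", "taka", "talu", "tamisone", "tatamorne"
Leaf count: 13

13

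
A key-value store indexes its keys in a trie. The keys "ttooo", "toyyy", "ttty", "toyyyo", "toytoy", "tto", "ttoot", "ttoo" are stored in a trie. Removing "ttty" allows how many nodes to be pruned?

2

Walk "ttty" from the leaf back toward the root, removing each node that no remaining word uses.
The suffix "ty" (2 nodes) is used only by "ttty"; the node for "tt" still has the child "o", so pruning stops there.
Nodes removed: 2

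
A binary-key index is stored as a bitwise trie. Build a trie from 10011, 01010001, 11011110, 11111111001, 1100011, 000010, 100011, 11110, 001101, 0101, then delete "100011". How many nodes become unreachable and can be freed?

3

After clearing the end-marker at "100011", prune upward until reaching a node still needed by another word.
The suffix "011" (3 nodes) is used only by "100011"; the node for "100" still has the child "1", so pruning stops there.
Nodes removed: 3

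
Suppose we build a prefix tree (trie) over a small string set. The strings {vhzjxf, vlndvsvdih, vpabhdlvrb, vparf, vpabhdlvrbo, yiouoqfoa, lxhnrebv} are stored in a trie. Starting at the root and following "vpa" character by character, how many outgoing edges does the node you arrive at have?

2

The children of the "vpa" node are the distinct next characters among strings starting with "vpa".
Distinct next characters after "vpa": b, r.
That node has 2 child edges.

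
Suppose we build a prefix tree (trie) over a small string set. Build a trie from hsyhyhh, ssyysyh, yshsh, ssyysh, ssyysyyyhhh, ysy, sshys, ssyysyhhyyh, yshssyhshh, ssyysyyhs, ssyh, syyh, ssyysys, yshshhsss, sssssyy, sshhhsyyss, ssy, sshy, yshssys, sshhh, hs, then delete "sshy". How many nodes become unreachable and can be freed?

A node on "sshy"'s path can go only if nothing else ends at it or branches off below it.
Every node on "sshy" is still needed (e.g. by "sshys"), so nothing is freed.
Nodes removed: 0

0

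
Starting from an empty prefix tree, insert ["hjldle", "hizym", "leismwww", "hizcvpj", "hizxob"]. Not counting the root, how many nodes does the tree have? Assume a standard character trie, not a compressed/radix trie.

Insert word by word; a character creates a node only if that edge doesn't already exist:
  "hjldle" → 6 new (h, j, l, d, l, e)
  "hizym" → prefix "h" already present; 4 new (i, z, y, m)
  "leismwww" → 8 new (l, e, i, s, m, w, w, w)
  "hizcvpj" → prefix "hiz" already present; 4 new (c, v, p, j)
  "hizxob" → prefix "hiz" already present; 3 new (x, o, b)
Total nodes = 6 + 4 + 8 + 4 + 3 = 25

25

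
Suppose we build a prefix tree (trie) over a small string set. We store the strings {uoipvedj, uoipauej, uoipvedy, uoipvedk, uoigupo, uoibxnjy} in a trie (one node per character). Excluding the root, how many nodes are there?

Trie structure (* marks end of a word):
(root)
└─ u
   └─ o
      └─ i
         ├─ b
         │  └─ x
         │     └─ n
         │        └─ j
         │           └─ y *
         ├─ g
         │  └─ u
         │     └─ p
         │        └─ o *
         └─ p
            ├─ a
            │  └─ u
            │     └─ e
            │        └─ j *
            └─ v
               └─ e
                  └─ d
                     ├─ j *
                     ├─ k *
                     └─ y *
Counting every labelled node above: 23.

23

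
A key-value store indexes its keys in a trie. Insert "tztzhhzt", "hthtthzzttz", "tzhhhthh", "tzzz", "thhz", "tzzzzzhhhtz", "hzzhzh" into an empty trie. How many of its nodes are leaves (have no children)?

Leaves are exactly the stored words that no other stored word extends.
Those words: "hthtthzzttz", "hzzhzh", "thhz", "tzhhhthh", "tztzhhzt", "tzzzzzhhhtz"
Leaf count: 6

6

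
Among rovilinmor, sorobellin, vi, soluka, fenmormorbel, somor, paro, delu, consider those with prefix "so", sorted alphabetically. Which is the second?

Words with prefix "so", in lexicographic order: "soluka", "somor", "sorobellin"
The 2nd is somor.

somor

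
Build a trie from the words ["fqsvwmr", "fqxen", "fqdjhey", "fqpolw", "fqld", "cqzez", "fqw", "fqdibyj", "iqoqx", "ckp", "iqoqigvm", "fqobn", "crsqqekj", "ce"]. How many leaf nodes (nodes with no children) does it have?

14

A leaf is a node with no children — equivalently, the end of a word that is not a proper prefix of any other stored word.
Those words: "ce", "ckp", "cqzez", "crsqqekj", "fqdibyj", "fqdjhey", "fqld", "fqobn", "fqpolw", "fqsvwmr", "fqw", "fqxen", "iqoqigvm", "iqoqx"
Leaf count: 14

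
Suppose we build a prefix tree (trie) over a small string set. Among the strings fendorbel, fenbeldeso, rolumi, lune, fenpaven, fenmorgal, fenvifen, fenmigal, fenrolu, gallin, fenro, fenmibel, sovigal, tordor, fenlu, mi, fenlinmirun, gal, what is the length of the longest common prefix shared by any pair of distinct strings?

5

Look for the deepest trie node that still has at least two words in its subtree.
"fenmibel" and "fenmigal" agree on "fenmi" (5 characters) before diverging; nothing deeper is shared.
Longest shared-prefix length: 5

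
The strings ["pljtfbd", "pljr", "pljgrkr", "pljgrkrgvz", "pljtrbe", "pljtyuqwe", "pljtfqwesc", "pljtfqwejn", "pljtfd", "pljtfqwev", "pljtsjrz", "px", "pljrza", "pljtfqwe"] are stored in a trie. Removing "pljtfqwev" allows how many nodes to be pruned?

A node on "pljtfqwev"'s path can go only if nothing else ends at it or branches off below it.
The suffix "v" (1 node) is used only by "pljtfqwev"; the node for "pljtfqwe" still has the child "s", so pruning stops there.
Nodes removed: 1

1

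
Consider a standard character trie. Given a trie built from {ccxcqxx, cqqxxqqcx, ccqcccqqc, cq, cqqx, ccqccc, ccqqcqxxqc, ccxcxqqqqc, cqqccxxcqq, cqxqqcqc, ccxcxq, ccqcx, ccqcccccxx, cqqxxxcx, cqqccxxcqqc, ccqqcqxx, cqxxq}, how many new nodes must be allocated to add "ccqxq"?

The longest prefix of "ccqxq" already in the trie is "ccq" (length 3).
So 5 − 3 = 2 new nodes.

2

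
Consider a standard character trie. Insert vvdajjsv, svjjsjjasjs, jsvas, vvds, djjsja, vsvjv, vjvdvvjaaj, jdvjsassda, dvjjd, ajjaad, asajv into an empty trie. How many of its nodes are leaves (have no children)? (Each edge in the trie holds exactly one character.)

Leaves are exactly the stored words that no other stored word extends.
Those words: "ajjaad", "asajv", "djjsja", "dvjjd", "jdvjsassda", "jsvas", "svjjsjjasjs", "vjvdvvjaaj", "vsvjv", "vvdajjsv", "vvds"
Leaf count: 11

11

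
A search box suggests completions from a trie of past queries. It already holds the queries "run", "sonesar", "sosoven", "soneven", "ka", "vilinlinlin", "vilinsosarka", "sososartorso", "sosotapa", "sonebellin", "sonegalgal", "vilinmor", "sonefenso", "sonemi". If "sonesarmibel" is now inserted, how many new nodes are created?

5

The longest prefix of "sonesarmibel" already in the trie is "sonesar" (length 7).
So 12 − 7 = 5 new nodes.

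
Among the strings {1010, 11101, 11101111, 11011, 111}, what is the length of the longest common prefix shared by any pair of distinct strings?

5

Equivalently: take the maximum, over all pairs, of their longest common prefix length.
"11101" and "11101111" agree on "11101" (5 characters) before diverging; nothing deeper is shared.
Longest shared-prefix length: 5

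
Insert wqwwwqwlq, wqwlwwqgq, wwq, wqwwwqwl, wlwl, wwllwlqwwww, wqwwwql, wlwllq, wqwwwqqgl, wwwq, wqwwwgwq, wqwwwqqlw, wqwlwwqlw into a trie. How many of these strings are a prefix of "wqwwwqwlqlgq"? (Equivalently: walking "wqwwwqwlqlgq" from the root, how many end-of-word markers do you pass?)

Traverse "wqwwwqwlqlgq" character by character; count nodes along the way that are marked as word ends.
Prefixes of the query that are stored words: "wqwwwqwl", "wqwwwqwlq"
Count: 2

2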